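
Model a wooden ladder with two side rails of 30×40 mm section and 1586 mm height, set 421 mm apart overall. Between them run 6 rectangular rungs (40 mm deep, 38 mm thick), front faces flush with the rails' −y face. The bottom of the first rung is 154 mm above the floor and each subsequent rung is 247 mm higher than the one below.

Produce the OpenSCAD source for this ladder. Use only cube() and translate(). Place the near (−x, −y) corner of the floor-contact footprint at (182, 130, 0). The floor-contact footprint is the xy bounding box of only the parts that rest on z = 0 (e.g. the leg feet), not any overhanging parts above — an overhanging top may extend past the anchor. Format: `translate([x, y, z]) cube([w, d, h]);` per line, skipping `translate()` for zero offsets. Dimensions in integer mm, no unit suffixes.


translate([182, 130, 0]) cube([30, 40, 1586]);
translate([573, 130, 0]) cube([30, 40, 1586]);
translate([212, 130, 154]) cube([361, 40, 38]);
translate([212, 130, 401]) cube([361, 40, 38]);
translate([212, 130, 648]) cube([361, 40, 38]);
translate([212, 130, 895]) cube([361, 40, 38]);
translate([212, 130, 1142]) cube([361, 40, 38]);
translate([212, 130, 1389]) cube([361, 40, 38]);


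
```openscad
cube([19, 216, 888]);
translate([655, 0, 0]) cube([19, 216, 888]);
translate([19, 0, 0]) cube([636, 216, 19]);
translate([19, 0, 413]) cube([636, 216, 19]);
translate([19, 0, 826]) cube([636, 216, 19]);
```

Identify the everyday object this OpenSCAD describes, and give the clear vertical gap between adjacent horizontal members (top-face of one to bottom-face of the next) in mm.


A bookshelf. The clear shelf gap is 394 mm.

Two tall side panels with 3 horizontal boards between them — a bookshelf. The first two shelf undersides are at z = 0 and z = 413; with shelf thickness 19, the clear gap is 413 − 0 − 19 = 394 mm.


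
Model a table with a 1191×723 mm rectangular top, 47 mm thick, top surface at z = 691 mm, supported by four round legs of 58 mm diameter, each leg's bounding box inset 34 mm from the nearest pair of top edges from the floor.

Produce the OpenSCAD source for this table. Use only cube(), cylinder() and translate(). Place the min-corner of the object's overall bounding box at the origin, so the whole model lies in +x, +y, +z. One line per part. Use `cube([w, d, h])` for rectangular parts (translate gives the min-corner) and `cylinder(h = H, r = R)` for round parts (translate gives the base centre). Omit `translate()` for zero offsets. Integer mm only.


translate([0, 0, 644]) cube([1191, 723, 47]);
translate([63, 63, 0]) cylinder(h = 644, r = 29);
translate([1128, 63, 0]) cylinder(h = 644, r = 29);
translate([63, 660, 0]) cylinder(h = 644, r = 29);
translate([1128, 660, 0]) cylinder(h = 644, r = 29);


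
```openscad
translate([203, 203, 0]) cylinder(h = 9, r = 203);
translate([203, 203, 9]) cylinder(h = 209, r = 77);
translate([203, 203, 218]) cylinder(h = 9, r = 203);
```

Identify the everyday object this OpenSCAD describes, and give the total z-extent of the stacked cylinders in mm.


A spool. The overall height is 227 mm.

Three coaxial cylinders, large–small–large — a spool. Two 9 mm flanges and a 209 mm core give 9 + 209 + 9 = 227 mm.


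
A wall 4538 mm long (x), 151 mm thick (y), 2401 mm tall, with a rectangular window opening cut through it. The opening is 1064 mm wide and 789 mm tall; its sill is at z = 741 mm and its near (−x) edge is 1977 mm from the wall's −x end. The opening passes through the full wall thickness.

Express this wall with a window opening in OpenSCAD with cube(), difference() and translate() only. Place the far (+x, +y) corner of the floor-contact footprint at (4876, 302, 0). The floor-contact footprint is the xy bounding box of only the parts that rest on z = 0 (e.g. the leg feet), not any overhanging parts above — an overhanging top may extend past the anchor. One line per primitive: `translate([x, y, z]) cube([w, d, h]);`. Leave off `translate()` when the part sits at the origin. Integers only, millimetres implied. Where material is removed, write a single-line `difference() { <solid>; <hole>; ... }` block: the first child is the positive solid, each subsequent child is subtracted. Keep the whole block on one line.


difference() { translate([338, 151, 0]) cube([4538, 151, 2401]); translate([2315, 151, 741]) cube([1064, 151, 789]); }


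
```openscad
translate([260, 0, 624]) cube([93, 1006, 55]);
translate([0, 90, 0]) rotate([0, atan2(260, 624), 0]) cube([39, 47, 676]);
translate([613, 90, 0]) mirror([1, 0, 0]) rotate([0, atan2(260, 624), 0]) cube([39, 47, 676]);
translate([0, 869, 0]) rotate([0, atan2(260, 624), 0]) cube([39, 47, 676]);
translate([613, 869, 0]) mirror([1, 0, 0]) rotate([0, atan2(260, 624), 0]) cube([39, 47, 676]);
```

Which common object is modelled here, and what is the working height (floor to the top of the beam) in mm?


A sawhorse. The overall height is 679 mm.

A beam across two mirrored pairs of raked legs — a sawhorse. The beam's underside is at z = 624 (matching the legs' vertical rise in atan2(260, 624)) and the beam is 55 mm tall, so its top is at 624 + 55 = 679 mm. The raked legs top out at the beam's underside, so that is the highest point.


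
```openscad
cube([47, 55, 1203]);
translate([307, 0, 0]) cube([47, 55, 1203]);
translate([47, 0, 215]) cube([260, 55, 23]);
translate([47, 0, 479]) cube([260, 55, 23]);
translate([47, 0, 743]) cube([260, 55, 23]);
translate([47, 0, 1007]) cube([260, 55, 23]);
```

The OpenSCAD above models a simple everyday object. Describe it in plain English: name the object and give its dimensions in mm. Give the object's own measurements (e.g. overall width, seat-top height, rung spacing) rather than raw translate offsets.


A straight ladder. Two 47×55 mm vertical rails, 1203 mm tall, stand 354 mm apart (outside-to-outside) with their front faces coplanar on the −y side. 4 rungs, each 55 mm deep and 23 mm tall, span between the inner faces of the rails, front faces flush with the rails. The lowest rung's underside is at z = 215 mm and rungs are spaced 264 mm apart (underside to underside).


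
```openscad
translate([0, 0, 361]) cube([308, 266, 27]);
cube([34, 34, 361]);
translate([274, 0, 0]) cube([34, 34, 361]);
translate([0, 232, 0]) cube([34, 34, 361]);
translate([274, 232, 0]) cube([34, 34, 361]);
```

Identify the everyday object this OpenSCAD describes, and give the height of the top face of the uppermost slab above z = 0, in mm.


A stool. The seat height is 388 mm.

A 308×266×27 slab at z = 361 on four corner posts — a stool. The seat top is 361 + 27 = 388 mm.


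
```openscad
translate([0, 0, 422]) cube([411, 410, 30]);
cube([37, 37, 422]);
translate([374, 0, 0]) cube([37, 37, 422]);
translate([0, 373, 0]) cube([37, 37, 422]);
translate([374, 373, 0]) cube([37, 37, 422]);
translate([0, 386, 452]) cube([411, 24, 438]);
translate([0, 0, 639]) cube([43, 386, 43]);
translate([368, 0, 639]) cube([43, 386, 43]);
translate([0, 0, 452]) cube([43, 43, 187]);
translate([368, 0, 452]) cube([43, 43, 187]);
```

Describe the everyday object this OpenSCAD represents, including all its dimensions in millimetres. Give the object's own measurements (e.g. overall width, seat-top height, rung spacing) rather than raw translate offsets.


A chair. The seat is a 411×410×30 mm slab with its top at z = 452 mm, on four 37×37 mm corner legs (flush with the seat edges, standing on z = 0). A flat backrest 24 mm thick, 438 mm tall, spans the full seat width and rises from the seat top along its +y edge, rear face flush with the rear of the seat. Two armrests of 43×43 mm section run along each side from the seat's front edge to the front of the backrest, top faces 230 mm above the seat top and outer faces flush with the seat's x-edges; a 43×43 mm post under the front of each armrest stands on the seat at the front corner.


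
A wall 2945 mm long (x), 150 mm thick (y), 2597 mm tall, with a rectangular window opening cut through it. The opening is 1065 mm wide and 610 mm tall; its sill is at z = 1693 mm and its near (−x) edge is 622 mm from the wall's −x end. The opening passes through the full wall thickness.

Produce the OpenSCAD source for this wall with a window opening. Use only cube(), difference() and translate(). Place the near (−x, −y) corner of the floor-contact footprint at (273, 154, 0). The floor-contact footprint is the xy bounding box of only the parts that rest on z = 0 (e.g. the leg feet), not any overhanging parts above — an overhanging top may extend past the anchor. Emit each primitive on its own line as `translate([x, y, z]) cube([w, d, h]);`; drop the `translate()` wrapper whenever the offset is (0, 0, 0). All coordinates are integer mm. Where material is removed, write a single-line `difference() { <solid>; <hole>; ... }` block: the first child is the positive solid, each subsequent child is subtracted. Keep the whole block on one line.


difference() { translate([273, 154, 0]) cube([2945, 150, 2597]); translate([895, 154, 1693]) cube([1065, 150, 610]); }


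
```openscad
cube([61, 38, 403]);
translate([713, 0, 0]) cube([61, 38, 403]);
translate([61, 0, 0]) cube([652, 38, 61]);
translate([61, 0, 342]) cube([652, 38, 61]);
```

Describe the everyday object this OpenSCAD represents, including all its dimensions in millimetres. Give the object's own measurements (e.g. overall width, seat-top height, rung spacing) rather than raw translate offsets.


A rectangular picture frame lying in the x–z plane (depth along y). The opening is 652 mm wide (x) by 281 mm tall (z), surrounded by a border 61 mm wide on all four sides. The frame is 38 mm deep and is made of two full-height vertical stiles with two horizontal rails fitted between them.


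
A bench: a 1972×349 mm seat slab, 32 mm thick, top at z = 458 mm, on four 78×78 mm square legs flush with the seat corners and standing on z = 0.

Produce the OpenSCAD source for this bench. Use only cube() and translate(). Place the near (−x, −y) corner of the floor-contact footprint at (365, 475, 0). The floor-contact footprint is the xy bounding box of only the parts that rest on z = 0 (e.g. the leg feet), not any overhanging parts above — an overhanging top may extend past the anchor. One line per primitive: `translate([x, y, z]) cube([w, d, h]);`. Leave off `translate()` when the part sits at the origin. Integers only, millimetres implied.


// leg_h = 458 − 32 = 426
translate([365, 475, 426]) cube([1972, 349, 32]);
translate([365, 475, 0]) cube([78, 78, 426]);
translate([365, 746, 0]) cube([78, 78, 426]);
translate([2259, 475, 0]) cube([78, 78, 426]);
translate([2259, 746, 0]) cube([78, 78, 426]);


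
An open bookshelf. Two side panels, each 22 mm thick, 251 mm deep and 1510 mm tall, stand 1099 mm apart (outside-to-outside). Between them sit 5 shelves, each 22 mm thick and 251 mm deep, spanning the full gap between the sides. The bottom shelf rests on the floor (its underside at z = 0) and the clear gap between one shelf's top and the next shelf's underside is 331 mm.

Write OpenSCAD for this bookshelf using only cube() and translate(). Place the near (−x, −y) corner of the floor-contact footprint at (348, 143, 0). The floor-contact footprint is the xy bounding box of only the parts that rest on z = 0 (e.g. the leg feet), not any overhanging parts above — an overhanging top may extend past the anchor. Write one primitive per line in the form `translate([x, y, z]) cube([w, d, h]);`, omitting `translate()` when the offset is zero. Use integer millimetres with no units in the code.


translate([348, 143, 0]) cube([22, 251, 1510]);
translate([1425, 143, 0]) cube([22, 251, 1510]);
translate([370, 143, 0]) cube([1055, 251, 22]);
translate([370, 143, 353]) cube([1055, 251, 22]);
translate([370, 143, 706]) cube([1055, 251, 22]);
translate([370, 143, 1059]) cube([1055, 251, 22]);
translate([370, 143, 1412]) cube([1055, 251, 22]);


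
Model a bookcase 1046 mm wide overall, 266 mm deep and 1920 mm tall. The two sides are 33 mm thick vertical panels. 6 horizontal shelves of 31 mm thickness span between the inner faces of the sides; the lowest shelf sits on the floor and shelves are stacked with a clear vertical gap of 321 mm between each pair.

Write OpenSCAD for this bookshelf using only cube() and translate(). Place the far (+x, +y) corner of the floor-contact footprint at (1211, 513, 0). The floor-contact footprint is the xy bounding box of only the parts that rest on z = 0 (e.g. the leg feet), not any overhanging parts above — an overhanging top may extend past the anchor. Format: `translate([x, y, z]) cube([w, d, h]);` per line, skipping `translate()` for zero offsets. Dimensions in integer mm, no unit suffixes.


translate([165, 247, 0]) cube([33, 266, 1920]);
translate([1178, 247, 0]) cube([33, 266, 1920]);
translate([198, 247, 0]) cube([980, 266, 31]);
translate([198, 247, 352]) cube([980, 266, 31]);
translate([198, 247, 704]) cube([980, 266, 31]);
translate([198, 247, 1056]) cube([980, 266, 31]);
translate([198, 247, 1408]) cube([980, 266, 31]);
translate([198, 247, 1760]) cube([980, 266, 31]);


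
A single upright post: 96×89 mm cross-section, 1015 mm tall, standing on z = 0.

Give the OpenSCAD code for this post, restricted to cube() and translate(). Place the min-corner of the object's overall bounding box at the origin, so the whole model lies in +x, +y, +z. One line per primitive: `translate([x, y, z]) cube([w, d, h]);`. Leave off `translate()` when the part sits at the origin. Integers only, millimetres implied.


cube([96, 89, 1015]);


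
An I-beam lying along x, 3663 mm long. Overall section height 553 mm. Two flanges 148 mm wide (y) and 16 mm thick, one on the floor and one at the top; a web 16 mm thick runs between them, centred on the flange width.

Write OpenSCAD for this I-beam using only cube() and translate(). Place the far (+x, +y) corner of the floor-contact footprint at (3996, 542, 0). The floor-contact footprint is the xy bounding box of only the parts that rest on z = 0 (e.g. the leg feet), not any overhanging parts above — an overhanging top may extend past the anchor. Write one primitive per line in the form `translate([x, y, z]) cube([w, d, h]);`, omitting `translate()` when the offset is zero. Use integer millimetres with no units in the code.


translate([333, 394, 0]) cube([3663, 148, 16]);
translate([333, 460, 16]) cube([3663, 16, 521]);
translate([333, 394, 537]) cube([3663, 148, 16]);


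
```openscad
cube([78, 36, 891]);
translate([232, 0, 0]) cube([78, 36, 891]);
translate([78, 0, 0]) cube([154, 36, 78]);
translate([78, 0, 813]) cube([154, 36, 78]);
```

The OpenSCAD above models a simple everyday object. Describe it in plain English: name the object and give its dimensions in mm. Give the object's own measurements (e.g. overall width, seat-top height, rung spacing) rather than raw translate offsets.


A rectangular picture frame lying in the x–z plane (depth along y). The opening is 154 mm wide (x) by 735 mm tall (z), surrounded by a border 78 mm wide on all four sides. The frame is 36 mm deep and is made of two full-height vertical stiles with two horizontal rails fitted between them.


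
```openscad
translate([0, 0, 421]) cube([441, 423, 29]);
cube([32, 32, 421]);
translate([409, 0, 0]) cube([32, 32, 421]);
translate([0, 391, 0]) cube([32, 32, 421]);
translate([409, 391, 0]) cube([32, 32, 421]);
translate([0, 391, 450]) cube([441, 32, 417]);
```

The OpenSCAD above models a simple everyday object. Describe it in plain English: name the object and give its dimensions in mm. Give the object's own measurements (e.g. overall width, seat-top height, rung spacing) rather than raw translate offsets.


A chair. The seat is a 441×423×29 mm slab with its top at z = 450 mm, on four 32×32 mm corner legs (flush with the seat edges, standing on z = 0). A flat backrest 32 mm thick, 417 mm tall, spans the full seat width and rises from the seat top along its +y edge, rear face flush with the rear of the seat.


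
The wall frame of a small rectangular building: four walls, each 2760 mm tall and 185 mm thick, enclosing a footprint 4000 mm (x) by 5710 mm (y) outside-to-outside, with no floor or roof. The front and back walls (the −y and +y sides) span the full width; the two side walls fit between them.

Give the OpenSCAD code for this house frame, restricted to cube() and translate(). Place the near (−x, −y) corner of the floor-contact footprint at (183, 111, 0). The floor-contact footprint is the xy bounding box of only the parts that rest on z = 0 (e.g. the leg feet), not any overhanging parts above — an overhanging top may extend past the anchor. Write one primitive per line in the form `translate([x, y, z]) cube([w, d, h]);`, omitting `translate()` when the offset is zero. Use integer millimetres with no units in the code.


translate([183, 111, 0]) cube([4000, 185, 2760]);
translate([183, 5636, 0]) cube([4000, 185, 2760]);
translate([183, 296, 0]) cube([185, 5340, 2760]);
translate([3998, 296, 0]) cube([185, 5340, 2760]);


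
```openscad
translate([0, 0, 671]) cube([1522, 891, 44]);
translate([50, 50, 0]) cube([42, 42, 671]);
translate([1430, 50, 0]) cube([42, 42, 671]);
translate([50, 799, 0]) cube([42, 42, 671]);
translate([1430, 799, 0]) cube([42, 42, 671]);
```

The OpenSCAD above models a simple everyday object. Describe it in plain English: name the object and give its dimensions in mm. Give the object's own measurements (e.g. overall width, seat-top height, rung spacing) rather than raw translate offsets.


A rectangular dining table. The top is 1522×891×44 mm with its upper surface at z = 715 mm. It stands on four 42×42 mm square legs, each inset 50 mm from the nearest pair of top edges, running from the floor to the underside of the top.


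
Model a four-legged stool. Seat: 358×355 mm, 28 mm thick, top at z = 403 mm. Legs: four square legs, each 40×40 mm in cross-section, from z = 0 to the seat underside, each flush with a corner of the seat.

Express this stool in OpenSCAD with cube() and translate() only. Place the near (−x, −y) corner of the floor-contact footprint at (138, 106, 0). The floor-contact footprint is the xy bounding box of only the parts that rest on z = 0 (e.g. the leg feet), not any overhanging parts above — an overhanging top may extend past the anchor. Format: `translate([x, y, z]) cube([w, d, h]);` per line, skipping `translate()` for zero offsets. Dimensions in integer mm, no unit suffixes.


translate([138, 106, 375]) cube([358, 355, 28]);
translate([138, 106, 0]) cube([40, 40, 375]);
translate([456, 106, 0]) cube([40, 40, 375]);
translate([138, 421, 0]) cube([40, 40, 375]);
translate([456, 421, 0]) cube([40, 40, 375]);


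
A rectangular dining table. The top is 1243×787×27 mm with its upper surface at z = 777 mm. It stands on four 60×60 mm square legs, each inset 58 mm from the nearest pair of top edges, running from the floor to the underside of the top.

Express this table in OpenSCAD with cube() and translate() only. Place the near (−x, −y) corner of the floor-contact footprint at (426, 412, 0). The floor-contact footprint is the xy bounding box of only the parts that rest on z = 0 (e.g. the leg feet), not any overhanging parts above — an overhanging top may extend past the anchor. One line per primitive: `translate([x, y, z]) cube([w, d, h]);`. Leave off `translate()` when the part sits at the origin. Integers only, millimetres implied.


translate([368, 354, 750]) cube([1243, 787, 27]);
translate([426, 412, 0]) cube([60, 60, 750]);
translate([1493, 412, 0]) cube([60, 60, 750]);
translate([426, 1023, 0]) cube([60, 60, 750]);
translate([1493, 1023, 0]) cube([60, 60, 750]);


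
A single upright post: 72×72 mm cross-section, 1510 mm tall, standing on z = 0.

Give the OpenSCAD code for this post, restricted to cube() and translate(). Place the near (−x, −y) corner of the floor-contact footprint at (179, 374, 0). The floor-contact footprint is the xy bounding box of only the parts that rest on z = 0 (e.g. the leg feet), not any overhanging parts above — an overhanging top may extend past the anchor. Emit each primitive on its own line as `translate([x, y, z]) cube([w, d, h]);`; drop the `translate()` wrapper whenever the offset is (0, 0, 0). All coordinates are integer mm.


translate([179, 374, 0]) cube([72, 72, 1510]);


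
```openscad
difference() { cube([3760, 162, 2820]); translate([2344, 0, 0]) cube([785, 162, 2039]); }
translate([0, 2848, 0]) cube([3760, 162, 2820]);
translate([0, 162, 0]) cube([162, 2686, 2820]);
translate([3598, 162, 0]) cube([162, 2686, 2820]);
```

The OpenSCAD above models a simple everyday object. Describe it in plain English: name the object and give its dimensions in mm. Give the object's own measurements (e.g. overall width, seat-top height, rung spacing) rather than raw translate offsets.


A single room: four walls, each 2820 mm tall and 162 mm thick, enclosing an outside footprint 3760×3010 mm (x × y), no floor or roof. The front and back walls (−y and +y sides) run the full x-width; the side walls fit between their inner faces. A door opening 785 mm wide and 2039 mm tall is cut through the front wall from the floor up, its −x edge 2344 mm from the wall's −x end.


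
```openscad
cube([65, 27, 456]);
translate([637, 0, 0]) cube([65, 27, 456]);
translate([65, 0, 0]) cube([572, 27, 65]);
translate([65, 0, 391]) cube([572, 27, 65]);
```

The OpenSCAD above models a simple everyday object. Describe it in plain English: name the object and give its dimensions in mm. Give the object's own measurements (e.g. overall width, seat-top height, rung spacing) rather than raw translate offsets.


A rectangular picture frame lying in the x–z plane (depth along y). The opening is 572 mm wide (x) by 326 mm tall (z), surrounded by a border 65 mm wide on all four sides. The frame is 27 mm deep and is made of two full-height vertical stiles with two horizontal rails fitted between them.


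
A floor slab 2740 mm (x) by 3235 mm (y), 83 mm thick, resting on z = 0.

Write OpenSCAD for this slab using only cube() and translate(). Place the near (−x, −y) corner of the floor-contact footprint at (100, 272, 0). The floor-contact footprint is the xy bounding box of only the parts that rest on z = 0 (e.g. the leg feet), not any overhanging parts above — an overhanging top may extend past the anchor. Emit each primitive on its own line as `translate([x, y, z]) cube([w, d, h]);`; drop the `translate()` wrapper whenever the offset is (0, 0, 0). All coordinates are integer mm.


translate([100, 272, 0]) cube([2740, 3235, 83]);


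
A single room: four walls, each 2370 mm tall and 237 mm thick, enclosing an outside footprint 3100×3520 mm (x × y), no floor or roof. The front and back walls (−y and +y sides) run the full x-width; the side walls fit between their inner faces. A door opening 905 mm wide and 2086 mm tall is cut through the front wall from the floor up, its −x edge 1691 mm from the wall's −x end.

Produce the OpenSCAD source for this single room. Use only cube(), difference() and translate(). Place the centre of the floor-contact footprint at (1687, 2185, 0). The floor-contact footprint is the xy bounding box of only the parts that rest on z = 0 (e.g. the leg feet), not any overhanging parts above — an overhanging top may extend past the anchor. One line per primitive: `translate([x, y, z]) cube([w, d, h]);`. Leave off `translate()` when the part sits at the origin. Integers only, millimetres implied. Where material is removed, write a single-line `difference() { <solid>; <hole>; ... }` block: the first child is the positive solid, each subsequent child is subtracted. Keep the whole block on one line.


difference() { translate([137, 425, 0]) cube([3100, 237, 2370]); translate([1828, 425, 0]) cube([905, 237, 2086]); }
translate([137, 3708, 0]) cube([3100, 237, 2370]);
translate([137, 662, 0]) cube([237, 3046, 2370]);
translate([3000, 662, 0]) cube([237, 3046, 2370]);


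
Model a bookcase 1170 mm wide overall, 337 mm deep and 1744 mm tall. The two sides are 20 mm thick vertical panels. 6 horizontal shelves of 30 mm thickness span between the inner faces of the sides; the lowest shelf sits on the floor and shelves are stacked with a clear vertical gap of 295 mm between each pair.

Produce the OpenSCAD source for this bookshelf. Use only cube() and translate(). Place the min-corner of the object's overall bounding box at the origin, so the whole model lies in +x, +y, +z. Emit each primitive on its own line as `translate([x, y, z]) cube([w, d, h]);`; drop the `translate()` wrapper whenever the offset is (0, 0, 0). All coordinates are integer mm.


cube([20, 337, 1744]);
translate([1150, 0, 0]) cube([20, 337, 1744]);
translate([20, 0, 0]) cube([1130, 337, 30]);
translate([20, 0, 325]) cube([1130, 337, 30]);
translate([20, 0, 650]) cube([1130, 337, 30]);
translate([20, 0, 975]) cube([1130, 337, 30]);
translate([20, 0, 1300]) cube([1130, 337, 30]);
translate([20, 0, 1625]) cube([1130, 337, 30]);


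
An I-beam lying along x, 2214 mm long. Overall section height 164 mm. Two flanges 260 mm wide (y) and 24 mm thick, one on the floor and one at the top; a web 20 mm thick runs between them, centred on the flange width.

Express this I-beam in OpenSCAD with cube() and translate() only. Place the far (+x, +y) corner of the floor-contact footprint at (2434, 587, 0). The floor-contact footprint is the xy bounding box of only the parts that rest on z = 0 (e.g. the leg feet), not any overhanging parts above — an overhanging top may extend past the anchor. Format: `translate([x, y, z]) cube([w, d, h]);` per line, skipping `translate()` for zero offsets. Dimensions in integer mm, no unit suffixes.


translate([220, 327, 0]) cube([2214, 260, 24]);
translate([220, 447, 24]) cube([2214, 20, 116]);
translate([220, 327, 140]) cube([2214, 260, 24]);


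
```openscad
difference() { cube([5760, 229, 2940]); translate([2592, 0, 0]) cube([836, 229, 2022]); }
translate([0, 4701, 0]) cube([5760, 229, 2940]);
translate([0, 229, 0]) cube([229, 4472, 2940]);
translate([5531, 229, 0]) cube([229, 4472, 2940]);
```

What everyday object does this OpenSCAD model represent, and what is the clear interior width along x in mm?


A single room. The interior width is 5302 mm.

Four walls enclosing a rectangle with a door in the front wall — a room. Outside width 5760 minus two 229 mm walls gives 5302 mm.


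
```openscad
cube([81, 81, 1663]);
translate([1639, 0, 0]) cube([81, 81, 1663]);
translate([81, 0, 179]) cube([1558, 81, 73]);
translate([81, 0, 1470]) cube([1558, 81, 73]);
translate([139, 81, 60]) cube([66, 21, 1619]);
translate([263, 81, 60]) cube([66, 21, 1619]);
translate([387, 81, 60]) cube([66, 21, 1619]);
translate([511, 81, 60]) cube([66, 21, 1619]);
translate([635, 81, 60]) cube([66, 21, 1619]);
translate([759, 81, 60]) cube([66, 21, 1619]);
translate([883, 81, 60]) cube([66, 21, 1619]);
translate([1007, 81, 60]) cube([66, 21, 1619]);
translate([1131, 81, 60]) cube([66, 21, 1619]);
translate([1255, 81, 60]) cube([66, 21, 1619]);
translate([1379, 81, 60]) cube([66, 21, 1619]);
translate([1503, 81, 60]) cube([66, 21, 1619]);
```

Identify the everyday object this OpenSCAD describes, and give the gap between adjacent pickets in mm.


A fence section. The picket gap is 58 mm.

Two posts, two rails, 12 pickets — a fence section. Span 1558 mm holds 12 pickets of 66 mm with 13 equal gaps: ⌊(1558 − 12·66) / 13⌋ = 58 mm.


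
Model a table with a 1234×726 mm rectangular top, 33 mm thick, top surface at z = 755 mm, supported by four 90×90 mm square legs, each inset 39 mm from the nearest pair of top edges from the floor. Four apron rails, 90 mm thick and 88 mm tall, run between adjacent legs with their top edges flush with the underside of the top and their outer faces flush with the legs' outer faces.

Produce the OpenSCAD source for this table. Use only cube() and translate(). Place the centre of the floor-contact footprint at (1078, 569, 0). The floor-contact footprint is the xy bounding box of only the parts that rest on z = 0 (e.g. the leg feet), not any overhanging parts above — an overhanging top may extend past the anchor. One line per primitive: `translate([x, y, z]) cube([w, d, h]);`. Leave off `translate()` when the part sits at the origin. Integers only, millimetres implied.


translate([461, 206, 722]) cube([1234, 726, 33]);
translate([500, 245, 0]) cube([90, 90, 722]);
translate([1566, 245, 0]) cube([90, 90, 722]);
translate([500, 803, 0]) cube([90, 90, 722]);
translate([1566, 803, 0]) cube([90, 90, 722]);
translate([590, 245, 634]) cube([976, 90, 88]);
translate([590, 803, 634]) cube([976, 90, 88]);
translate([500, 335, 634]) cube([90, 468, 88]);
translate([1566, 335, 634]) cube([90, 468, 88]);


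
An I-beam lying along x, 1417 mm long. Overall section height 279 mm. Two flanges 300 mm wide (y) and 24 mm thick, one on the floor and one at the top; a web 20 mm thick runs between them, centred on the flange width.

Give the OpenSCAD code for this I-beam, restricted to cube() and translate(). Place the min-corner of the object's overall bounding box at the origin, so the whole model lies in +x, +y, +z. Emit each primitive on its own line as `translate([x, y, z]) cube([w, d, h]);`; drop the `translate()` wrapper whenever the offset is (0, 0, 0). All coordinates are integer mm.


cube([1417, 300, 24]);
translate([0, 140, 24]) cube([1417, 20, 231]);
translate([0, 0, 255]) cube([1417, 300, 24]);


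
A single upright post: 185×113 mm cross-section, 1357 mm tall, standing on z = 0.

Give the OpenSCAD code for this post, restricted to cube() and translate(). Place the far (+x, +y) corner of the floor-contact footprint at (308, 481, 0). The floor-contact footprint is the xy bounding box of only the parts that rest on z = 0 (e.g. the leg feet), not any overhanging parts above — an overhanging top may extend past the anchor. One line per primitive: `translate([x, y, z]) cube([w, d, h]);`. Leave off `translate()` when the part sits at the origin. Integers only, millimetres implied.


translate([123, 368, 0]) cube([185, 113, 1357]);


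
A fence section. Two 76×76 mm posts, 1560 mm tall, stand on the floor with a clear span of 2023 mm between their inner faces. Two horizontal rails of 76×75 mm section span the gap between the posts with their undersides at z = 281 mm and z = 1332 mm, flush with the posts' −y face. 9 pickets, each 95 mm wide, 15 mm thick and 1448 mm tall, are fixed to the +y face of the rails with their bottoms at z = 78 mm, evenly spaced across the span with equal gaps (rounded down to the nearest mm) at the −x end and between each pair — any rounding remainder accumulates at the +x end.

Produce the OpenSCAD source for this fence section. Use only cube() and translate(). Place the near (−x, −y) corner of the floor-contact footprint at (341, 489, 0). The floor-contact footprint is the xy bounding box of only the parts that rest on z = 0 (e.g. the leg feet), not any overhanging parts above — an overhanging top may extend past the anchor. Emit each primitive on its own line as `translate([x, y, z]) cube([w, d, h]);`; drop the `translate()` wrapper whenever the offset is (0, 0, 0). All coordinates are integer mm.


translate([341, 489, 0]) cube([76, 76, 1560]);
translate([2440, 489, 0]) cube([76, 76, 1560]);
translate([417, 489, 281]) cube([2023, 76, 75]);
translate([417, 489, 1332]) cube([2023, 76, 75]);
translate([533, 565, 78]) cube([95, 15, 1448]);
translate([744, 565, 78]) cube([95, 15, 1448]);
translate([955, 565, 78]) cube([95, 15, 1448]);
translate([1166, 565, 78]) cube([95, 15, 1448]);
translate([1377, 565, 78]) cube([95, 15, 1448]);
translate([1588, 565, 78]) cube([95, 15, 1448]);
translate([1799, 565, 78]) cube([95, 15, 1448]);
translate([2010, 565, 78]) cube([95, 15, 1448]);
translate([2221, 565, 78]) cube([95, 15, 1448]);


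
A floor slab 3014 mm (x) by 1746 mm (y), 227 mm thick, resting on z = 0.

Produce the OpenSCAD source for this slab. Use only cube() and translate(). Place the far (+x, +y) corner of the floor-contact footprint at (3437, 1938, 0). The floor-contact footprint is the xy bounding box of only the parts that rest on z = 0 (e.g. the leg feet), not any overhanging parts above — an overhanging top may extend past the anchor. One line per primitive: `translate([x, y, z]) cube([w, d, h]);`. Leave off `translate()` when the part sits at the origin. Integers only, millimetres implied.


translate([423, 192, 0]) cube([3014, 1746, 227]);


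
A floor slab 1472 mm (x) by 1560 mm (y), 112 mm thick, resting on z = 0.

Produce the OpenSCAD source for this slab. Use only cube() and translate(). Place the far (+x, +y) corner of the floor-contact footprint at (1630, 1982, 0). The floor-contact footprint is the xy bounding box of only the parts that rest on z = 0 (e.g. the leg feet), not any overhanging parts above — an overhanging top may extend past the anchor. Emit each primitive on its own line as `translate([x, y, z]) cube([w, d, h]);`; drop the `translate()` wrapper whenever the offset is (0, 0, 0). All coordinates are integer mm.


translate([158, 422, 0]) cube([1472, 1560, 112]);


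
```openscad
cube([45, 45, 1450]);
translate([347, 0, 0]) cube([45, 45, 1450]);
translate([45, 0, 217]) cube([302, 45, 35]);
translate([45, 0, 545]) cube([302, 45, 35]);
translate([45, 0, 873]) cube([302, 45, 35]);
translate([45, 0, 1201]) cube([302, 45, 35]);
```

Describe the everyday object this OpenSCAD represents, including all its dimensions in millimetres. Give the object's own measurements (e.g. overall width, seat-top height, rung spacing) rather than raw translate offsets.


A straight ladder. Two 45×45 mm vertical rails, 1450 mm tall, stand 392 mm apart (outside-to-outside) with their front faces coplanar on the −y side. 4 rungs, each 45 mm deep and 35 mm tall, span between the inner faces of the rails, front faces flush with the rails. The lowest rung's underside is at z = 217 mm and rungs are spaced 328 mm apart (underside to underside).


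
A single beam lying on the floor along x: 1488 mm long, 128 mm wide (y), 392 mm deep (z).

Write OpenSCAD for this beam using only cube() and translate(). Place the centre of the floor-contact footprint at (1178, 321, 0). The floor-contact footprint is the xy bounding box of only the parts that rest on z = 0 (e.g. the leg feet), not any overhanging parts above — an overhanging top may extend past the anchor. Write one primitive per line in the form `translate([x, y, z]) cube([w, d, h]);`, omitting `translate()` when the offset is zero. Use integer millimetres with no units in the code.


translate([434, 257, 0]) cube([1488, 128, 392]);


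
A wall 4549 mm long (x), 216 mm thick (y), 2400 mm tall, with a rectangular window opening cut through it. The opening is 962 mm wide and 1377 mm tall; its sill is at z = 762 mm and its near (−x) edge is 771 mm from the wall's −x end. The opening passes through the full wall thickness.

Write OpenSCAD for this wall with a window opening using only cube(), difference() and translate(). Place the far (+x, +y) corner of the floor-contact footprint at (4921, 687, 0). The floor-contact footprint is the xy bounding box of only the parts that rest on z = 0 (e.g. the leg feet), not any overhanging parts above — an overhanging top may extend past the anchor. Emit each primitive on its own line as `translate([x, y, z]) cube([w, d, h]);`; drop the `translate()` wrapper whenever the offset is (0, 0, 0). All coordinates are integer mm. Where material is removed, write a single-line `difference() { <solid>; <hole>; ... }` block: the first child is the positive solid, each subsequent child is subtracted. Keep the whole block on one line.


difference() { translate([372, 471, 0]) cube([4549, 216, 2400]); translate([1143, 471, 762]) cube([962, 216, 1377]); }


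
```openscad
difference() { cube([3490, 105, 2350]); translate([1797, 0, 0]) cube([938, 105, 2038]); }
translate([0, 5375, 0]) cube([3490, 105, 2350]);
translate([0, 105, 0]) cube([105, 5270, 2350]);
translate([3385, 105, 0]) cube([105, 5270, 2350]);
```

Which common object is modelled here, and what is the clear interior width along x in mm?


A single room. The interior width is 3280 mm.

Four walls enclosing a rectangle with a door in the front wall — a room. Outside width 3490 minus two 105 mm walls gives 3280 mm.


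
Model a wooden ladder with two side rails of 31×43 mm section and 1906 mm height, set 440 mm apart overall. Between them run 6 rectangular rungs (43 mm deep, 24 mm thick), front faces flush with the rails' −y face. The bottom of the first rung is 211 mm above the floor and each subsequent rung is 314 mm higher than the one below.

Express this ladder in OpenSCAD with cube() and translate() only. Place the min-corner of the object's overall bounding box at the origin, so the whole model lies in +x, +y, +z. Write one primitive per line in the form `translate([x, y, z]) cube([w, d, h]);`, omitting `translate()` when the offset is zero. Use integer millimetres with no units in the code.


cube([31, 43, 1906]);
translate([409, 0, 0]) cube([31, 43, 1906]);
translate([31, 0, 211]) cube([378, 43, 24]);
translate([31, 0, 525]) cube([378, 43, 24]);
translate([31, 0, 839]) cube([378, 43, 24]);
translate([31, 0, 1153]) cube([378, 43, 24]);
translate([31, 0, 1467]) cube([378, 43, 24]);
translate([31, 0, 1781]) cube([378, 43, 24]);


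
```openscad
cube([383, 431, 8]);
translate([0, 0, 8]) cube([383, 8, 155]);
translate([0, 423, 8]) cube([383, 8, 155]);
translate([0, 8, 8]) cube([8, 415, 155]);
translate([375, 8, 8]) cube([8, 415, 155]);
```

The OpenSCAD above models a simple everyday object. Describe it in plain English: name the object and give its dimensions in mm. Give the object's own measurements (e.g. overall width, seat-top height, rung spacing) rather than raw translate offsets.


An open-topped rectangular box: outside dimensions 383×431×163 mm, with a uniform wall and base thickness of 8 mm. The base is a full 383×431 slab on the floor; four walls sit on top of the base. The front and back walls (the −y and +y sides) span the full width; the two side walls fit between them.


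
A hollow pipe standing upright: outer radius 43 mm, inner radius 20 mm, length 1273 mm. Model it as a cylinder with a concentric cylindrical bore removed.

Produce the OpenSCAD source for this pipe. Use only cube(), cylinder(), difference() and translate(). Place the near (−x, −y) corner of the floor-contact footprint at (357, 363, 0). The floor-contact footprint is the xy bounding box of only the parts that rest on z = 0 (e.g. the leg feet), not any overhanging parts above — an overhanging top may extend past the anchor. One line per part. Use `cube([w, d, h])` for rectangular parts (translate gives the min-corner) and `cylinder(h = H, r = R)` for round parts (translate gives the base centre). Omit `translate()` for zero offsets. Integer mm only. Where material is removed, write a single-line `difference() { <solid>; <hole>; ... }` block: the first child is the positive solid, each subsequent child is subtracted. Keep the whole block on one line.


difference() { translate([400, 406, 0]) cylinder(h = 1273, r = 43); translate([400, 406, 0]) cylinder(h = 1273, r = 20); }


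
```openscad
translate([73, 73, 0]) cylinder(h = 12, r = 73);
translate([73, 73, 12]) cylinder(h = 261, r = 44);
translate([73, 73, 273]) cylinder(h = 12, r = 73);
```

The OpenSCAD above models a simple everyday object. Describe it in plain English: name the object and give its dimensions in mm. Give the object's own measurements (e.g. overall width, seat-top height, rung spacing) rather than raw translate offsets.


A spool: two coaxial disc flanges of radius 73 mm and thickness 12 mm, joined by a core cylinder of radius 44 mm and height 261 mm. The lower flange rests on z = 0 and the three cylinders share a vertical axis.


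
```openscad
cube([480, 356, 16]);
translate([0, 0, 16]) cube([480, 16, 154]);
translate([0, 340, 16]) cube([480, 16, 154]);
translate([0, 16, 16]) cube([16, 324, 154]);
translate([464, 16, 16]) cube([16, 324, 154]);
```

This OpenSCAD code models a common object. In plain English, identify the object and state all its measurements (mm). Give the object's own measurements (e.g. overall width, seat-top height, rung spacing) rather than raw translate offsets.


An open-topped rectangular box: outside dimensions 480×356×170 mm, with a uniform wall and base thickness of 16 mm. The base is a full 480×356 slab on the floor; four walls sit on top of the base. The front and back walls (the −y and +y sides) span the full width; the two side walls fit between them.
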